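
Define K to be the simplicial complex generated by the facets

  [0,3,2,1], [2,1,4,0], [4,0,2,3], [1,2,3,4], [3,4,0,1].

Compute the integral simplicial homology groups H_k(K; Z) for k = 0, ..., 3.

H_0 ≅ Z,  H_1 = 0,  H_2 = 0,  H_3 ≅ Z.

Take the total order 0 < 1 < 2 < 3 < 4 on the vertex set. Then K (dimension 3) consists of the simplices:

  0-simplices (5): [0], [1], [2], [3], [4]
  1-simplices (10): [0,1], [0,2], [0,3], [0,4], [1,2], [1,3], [1,4], [2,3], [2,4], [3,4]
  2-simplices (10): [0,1,2], [0,1,3], [0,1,4], [0,2,3], [0,2,4], [0,3,4], [1,2,3], [1,2,4], [1,3,4], [2,3,4]
  3-simplices (5): [0,1,2,3], [0,1,2,4], [0,1,3,4], [0,2,3,4], [1,2,3,4]

giving chain groups C_0 ≅ Z^5, C_1 ≅ Z^10, C_2 ≅ Z^10, C_3 ≅ Z^5.

Boundary ∂_1: C_1 → C_0 is given by ∂[p,q] = [q] − [p]. For instance
  ∂[0,4] = [4] − [0].
This gives a 5×10 integer matrix of rank 4; reducing to Smith normal form yields diagonal entries (1,1,1,1).

∂_2: C_2 → C_1 maps a triangle to the signed sum of its edges. For instance
  ∂[1,3,4] = [3,4] − [1,4] + [1,3],
  ∂[1,2,3] = [2,3] − [1,3] + [1,2].
The resulting 10×10 matrix has rank 6, and its Smith normal form has invariant factors (1,1,1,1,1,1).

∂_3: C_3 → C_2 sends each 3-simplex σ to the alternating sum Σ_i (−1)^i (σ with its i-th vertex removed). For instance
  ∂[0,2,3,4] = [2,3,4] − [0,3,4] + [0,2,4] − [0,2,3],
  ∂[1,2,3,4] = [2,3,4] − [1,3,4] + [1,2,4] − [1,2,3].
This gives a 10×5 integer matrix of rank 4; reducing to Smith normal form yields diagonal entries (1,1,1,1).

From H_k ≅ ker(∂_k) / im(∂_{k+1}) we obtain:

  H_0: rank C_0 − rank ∂_1 = 5 − 4 = 1, and the invariant factors of ∂_1 are all 1, so H_0 = Z.
  H_1: rank ker ∂_1 − rank ∂_2 = (10 − 4) − 6 = 0, and the invariant factors of ∂_2 are all 1, so H_1 = 0.
  H_2: rank ker ∂_2 − rank ∂_3 = (10 − 6) − 4 = 0, and the invariant factors of ∂_3 are all 1, so H_2 = 0.
  H_3: rank ker ∂_3 − rank ∂_4 = (5 − 4) − 0 = 1, and there is no ∂_4, so H_3 = Z.

As a check, the Euler characteristic is 5 − 10 + 10 − 5 = 0, which agrees with 1 − 0 + 0 − 1 = 0.
(K is a triangulation of the 3-sphere S^3.)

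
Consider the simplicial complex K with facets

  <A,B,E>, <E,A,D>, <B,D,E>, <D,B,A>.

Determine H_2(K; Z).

We work with the vertex ordering A < B < D < E. The simplices of K, each written with vertices in increasing order, are:

  0-simplices (4): A, B, D, E
  1-simplices (6): AB, AD, AE, BD, BE, DE
  2-simplices (4): ABD, ABE, ADE, BDE

so the chain groups are C_0 ≅ Z^4, C_1 ≅ Z^6, C_2 ≅ Z^4.

Boundary ∂_1: C_1 → C_0 is given by ∂[p,q] = [q] − [p]. For instance
  ∂BD = D − B.
This gives a 4×6 integer matrix of rank 3; reducing to Smith normal form yields diagonal entries (1,1,1).

∂_2: C_2 → C_1 sends each 2-simplex [p,q,r] to [q,r] − [p,r] + [p,q]. For instance
  ∂ABD = BD − AD + AB,
  ∂ADE = DE − AE + AD.
The 6×4 boundary matrix has rank 3 and Smith normal form diag(1,1,1).

Now H_k = ker ∂_k / im ∂_{k+1}, so:

  H_2: rank ker ∂_2 − rank ∂_3 = (4 − 3) − 0 = 1, and there is no ∂_3, so H_2 ≅ Z.

(K is a triangulation of the 2-sphere S^2.)

H_2 = Z.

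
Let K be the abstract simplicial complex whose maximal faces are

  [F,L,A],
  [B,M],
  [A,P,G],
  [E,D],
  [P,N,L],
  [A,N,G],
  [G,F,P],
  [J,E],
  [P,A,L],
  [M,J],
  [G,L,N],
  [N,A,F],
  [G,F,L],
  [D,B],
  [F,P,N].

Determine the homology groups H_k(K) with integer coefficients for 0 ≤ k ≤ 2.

Take the total order A < B < D < E < F < G < J < L < M < N < P on the vertex set. Then K (dimension 2) consists of the simplices:

  0-simplices (11): A, B, D, E, F, G, J, L, M, N, P
  1-simplices (20): AF, AG, AL, AN, AP, BD, BM, DE, EJ, FG, FL, FN, FP, GL, GN, GP, JM, LN, LP, NP
  2-simplices (10): AFL, AFN, AGN, AGP, ALP, FGL, FGP, FNP, GLN, LNP

so the chain groups are C_0 ≅ Z^11, C_1 ≅ Z^20, C_2 ≅ Z^10.

The boundary map ∂_1: C_1 → C_0 maps an edge to its endpoints' difference, ∂[p,q] = q − p. For instance
  ∂GP = P − G.
As a 11×20 matrix over Z this has rank 9, with invariant factors (1,1,1,1,1,1,1,1,1).

The boundary map ∂_2: C_2 → C_1 sends each 2-simplex [p,q,r] to [q,r] − [p,r] + [p,q]. For instance
  ∂AFN = FN − AN + AF,
  ∂FGL = GL − FL + FG.
The resulting 20×10 matrix has rank 10, and its Smith normal form has invariant factors (1,1,1,1,1,1,1,1,1,2).

Now H_k = ker ∂_k / im ∂_{k+1}, so:

  H_0: rank C_0 − rank ∂_1 = 11 − 9 = 2, and the invariant factors of ∂_1 are all 1, so H_0 ≅ Z^2.
  H_1: rank ker ∂_1 − rank ∂_2 = (20 − 9) − 10 = 1, and ∂_2 has invariant factor 2 > 1, so H_1 ≅ Z ⊕ Z/2.
  H_2: rank ker ∂_2 − rank ∂_3 = (10 − 10) − 0 = 0, and there is no ∂_3, so H_2 ≅ 0.

H_0 = Z^2,  H_1 = Z ⊕ Z/2,  H_2 = 0.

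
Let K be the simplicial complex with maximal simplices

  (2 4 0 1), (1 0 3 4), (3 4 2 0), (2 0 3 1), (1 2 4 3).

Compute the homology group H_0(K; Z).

H_0 = Z.

Take the total order 0 < 1 < 2 < 3 < 4 on the vertex set. Then K (dimension 3) consists of the simplices:

  0-simplices (5): [0], [1], [2], [3], [4]
  1-simplices (10): [0,1], [0,2], [0,3], [0,4], [1,2], [1,3], [1,4], [2,3], [2,4], [3,4]
  2-simplices (10): [0,1,2], [0,1,3], [0,1,4], [0,2,3], [0,2,4], [0,3,4], [1,2,3], [1,2,4], [1,3,4], [2,3,4]
  3-simplices (5): [0,1,2,3], [0,1,2,4], [0,1,3,4], [0,2,3,4], [1,2,3,4]

giving chain groups C_0 ≅ Z^5, C_1 ≅ Z^10, C_2 ≅ Z^10, C_3 ≅ Z^5.

Boundary ∂_1: C_1 → C_0 sends each edge [p,q] (with p < q) to q − p. For instance
  ∂[2,3] = [3] − [2].
As a 5×10 matrix over Z this has rank 4, with invariant factors (1,1,1,1).

∂_2: C_2 → C_1 maps a triangle to the signed sum of its edges. For instance
  ∂[0,1,2] = [1,2] − [0,2] + [0,1],
  ∂[0,1,4] = [1,4] − [0,4] + [0,1].
This gives a 10×10 integer matrix of rank 6; reducing to Smith normal form yields diagonal entries (1,1,1,1,1,1).

The boundary map ∂_3: C_3 → C_2 sends each 3-simplex σ to the alternating sum Σ_i (−1)^i (σ with its i-th vertex removed). For instance
  ∂[0,1,3,4] = [1,3,4] − [0,3,4] + [0,1,4] − [0,1,3],
  ∂[0,1,2,3] = [1,2,3] − [0,2,3] + [0,1,3] − [0,1,2].
As a 10×5 matrix over Z this has rank 4, with invariant factors (1,1,1,1).

Reading off H_k = ker ∂_k / im ∂_{k+1}:

  H_0: rank C_0 − rank ∂_1 = 5 − 4 = 1, and the invariant factors of ∂_1 are all 1, so H_0 ≅ Z.

(K is a triangulation of the 3-sphere S^3.)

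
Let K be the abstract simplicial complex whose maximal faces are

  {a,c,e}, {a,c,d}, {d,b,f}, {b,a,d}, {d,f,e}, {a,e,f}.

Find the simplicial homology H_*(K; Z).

H_0 ≅ Z,  H_1 ≅ Z,  H_2 = 0.

Take the total order a < b < c < d < e < f on the vertex set. Then K (dimension 2) consists of the simplices:

  0-simplices (6): a, b, c, d, e, f
  1-simplices (12): ab, ac, ad, ae, af, bd, bf, cd, ce, de, df, ef
  2-simplices (6): abd, acd, ace, aef, bdf, def

giving chain groups C_0 ≅ Z^6, C_1 ≅ Z^12, C_2 ≅ Z^6.

∂_1: C_1 → C_0 maps an edge to its endpoints' difference, ∂[p,q] = q − p.
As a 6×12 matrix over Z this has rank 5, with invariant factors (1,1,1,1,1).

∂_2: C_2 → C_1 acts by ∂[p,q,r] = [q,r] − [p,r] + [p,q]. For instance
  ∂aef = ef − af + ae,
  ∂acd = cd − ad + ac.
The 12×6 boundary matrix has rank 6 and Smith normal form diag(1,1,1,1,1,1).

Computing H_k = (kernel of ∂_k) / (image of ∂_{k+1}):

  H_0: rank C_0 − rank ∂_1 = 6 − 5 = 1, and the invariant factors of ∂_1 are all 1, so H_0 = Z.
  H_1: rank ker ∂_1 − rank ∂_2 = (12 − 5) − 6 = 1, and the invariant factors of ∂_2 are all 1, so H_1 = Z.
  H_2: rank ker ∂_2 − rank ∂_3 = (6 − 6) − 0 = 0, and there is no ∂_3, so H_2 = 0.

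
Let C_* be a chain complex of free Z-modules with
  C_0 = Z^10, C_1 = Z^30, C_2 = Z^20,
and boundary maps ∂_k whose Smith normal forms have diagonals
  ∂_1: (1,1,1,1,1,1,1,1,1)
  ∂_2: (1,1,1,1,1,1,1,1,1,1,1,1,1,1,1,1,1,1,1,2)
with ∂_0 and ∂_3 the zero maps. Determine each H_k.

H_0: b_0 = 10 − 0 − 9 = 1; torsion from ∂_1 factors > 1: none. So H_0 = Z.
H_1: b_1 = 30 − 9 − 20 = 1; torsion from ∂_2 factors > 1: [2]. So H_1 = Z ⊕ Z_2.
H_2: b_2 = 20 − 20 − 0 = 0; torsion from ∂_3 factors > 1: none. So H_2 = 0.

H_0 = Z,  H_1 = Z ⊕ Z_2,  H_2 = 0.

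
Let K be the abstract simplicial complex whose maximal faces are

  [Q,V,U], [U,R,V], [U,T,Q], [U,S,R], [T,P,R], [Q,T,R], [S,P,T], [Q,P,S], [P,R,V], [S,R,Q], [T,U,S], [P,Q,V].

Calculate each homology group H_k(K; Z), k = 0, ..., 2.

H_0 ≅ Z,  H_1 ≅ Z/2,  H_2 = 0.

We work with the vertex ordering P < Q < R < S < T < U < V. The simplices of K, each written with vertices in increasing order, are:

  0-simplices (7): P, Q, R, S, T, U, V
  1-simplices (18): PQ, PR, PS, PT, PV, QR, QS, QT, QU, QV, RS, RT, RU, RV, ST, SU, TU, UV
  2-simplices (12): PQS, PQV, PRT, PRV, PST, QRS, QRT, QTU, QUV, RSU, RUV, STU

Hence C_0 ≅ Z^7, C_1 ≅ Z^18, C_2 ≅ Z^12.

∂_1: C_1 → C_0 maps an edge to its endpoints' difference, ∂[p,q] = q − p. For instance
  ∂RS = S − R.
The resulting 7×18 matrix has rank 6, and its Smith normal form has invariant factors (1,1,1,1,1,1).

Boundary ∂_2: C_2 → C_1 sends each 2-simplex [p,q,r] to [q,r] − [p,r] + [p,q]. For instance
  ∂STU = TU − SU + ST,
  ∂QRT = RT − QT + QR.
The resulting 18×12 matrix has rank 12, and its Smith normal form has invariant factors (1,1,1,1,1,1,1,1,1,1,1,2).

Now H_k = ker ∂_k / im ∂_{k+1}, so:

  H_0: rank C_0 − rank ∂_1 = 7 − 6 = 1, and the invariant factors of ∂_1 are all 1, so H_0 = Z.
  H_1: rank ker ∂_1 − rank ∂_2 = (18 − 6) − 12 = 0, and ∂_2 has invariant factor 2 > 1, so H_1 = Z/2.
  H_2: rank ker ∂_2 − rank ∂_3 = (12 − 12) − 0 = 0, and there is no ∂_3, so H_2 = 0.

As a check, the Euler characteristic is 7 − 18 + 12 = 1, which agrees with 1 − 0 + 0 = 1.
(K is a triangulation of the real projective plane RP^2.)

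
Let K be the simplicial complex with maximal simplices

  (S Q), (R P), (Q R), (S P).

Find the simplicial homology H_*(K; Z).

H_0 ≅ Z,  H_1 ≅ Z.

K has 4 vertices, 4 edges.
rank ∂_0 = 0, rank ∂_1 = 3 ⇒ b_0 = 4 − 0 − 3 = 1; all invariant factors of ∂_1 are 1 so no torsion. So H_0 = Z.
rank ∂_1 = 3, rank ∂_2 = 0 ⇒ b_1 = 4 − 3 − 0 = 1. So H_1 = Z.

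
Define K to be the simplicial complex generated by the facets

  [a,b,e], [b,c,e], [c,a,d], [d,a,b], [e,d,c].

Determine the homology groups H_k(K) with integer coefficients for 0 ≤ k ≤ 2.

Take the total order a < b < c < d < e on the vertex set. Then K (dimension 2) consists of the simplices:

  0-simplices (5): a, b, c, d, e
  1-simplices (10): ab, ac, ad, ae, bc, bd, be, cd, ce, de
  2-simplices (5): abd, abe, acd, bce, cde

giving chain groups C_0 ≅ Z^5, C_1 ≅ Z^10, C_2 ≅ Z^5.

The boundary map ∂_1: C_1 → C_0 maps an edge to its endpoints' difference, ∂[p,q] = q − p.
The 5×10 boundary matrix has rank 4 and Smith normal form diag(1,1,1,1).

The boundary map ∂_2: C_2 → C_1 sends each 2-simplex [p,q,r] to [q,r] − [p,r] + [p,q]. For instance
  ∂abe = be − ae + ab,
  ∂bce = ce − be + bc.
As a 10×5 matrix over Z this has rank 5, with invariant factors (1,1,1,1,1).

Computing H_k = (kernel of ∂_k) / (image of ∂_{k+1}):

  H_0: rank C_0 − rank ∂_1 = 5 − 4 = 1, and the invariant factors of ∂_1 are all 1, so H_0 ≅ Z.
  H_1: rank ker ∂_1 − rank ∂_2 = (10 − 4) − 5 = 1, and the invariant factors of ∂_2 are all 1, so H_1 ≅ Z.
  H_2: rank ker ∂_2 − rank ∂_3 = (5 − 5) − 0 = 0, and there is no ∂_3, so H_2 ≅ 0.

H_0 ≅ Z,  H_1 ≅ Z,  H_2 = 0.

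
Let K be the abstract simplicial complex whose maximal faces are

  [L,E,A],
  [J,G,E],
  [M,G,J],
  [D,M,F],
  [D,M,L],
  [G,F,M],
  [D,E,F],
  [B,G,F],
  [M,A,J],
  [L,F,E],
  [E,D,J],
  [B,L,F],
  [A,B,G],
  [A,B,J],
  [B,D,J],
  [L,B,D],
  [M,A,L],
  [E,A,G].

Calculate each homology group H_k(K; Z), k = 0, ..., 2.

Take the total order A < B < D < E < F < G < J < L < M on the vertex set. Then K (dimension 2) consists of the simplices:

  0-simplices (9): A, B, D, E, F, G, J, L, M
  1-simplices (27): AB, AE, AG, AJ, AL, AM, BD, BF, BG, BJ, BL, DE, DF, DJ, DL, DM, EF, EG, EJ, EL, FG, FL, FM, GJ, GM, JM, LM
  2-simplices (18): ABG, ABJ, AEG, AEL, AJM, ALM, BDJ, BDL, BFG, BFL, DEF, DEJ, DFM, DLM, EFL, EGJ, FGM, GJM

so the chain groups are C_0 ≅ Z^9, C_1 ≅ Z^27, C_2 ≅ Z^18.

Boundary ∂_1: C_1 → C_0 is given by ∂[p,q] = [q] − [p]. For instance
  ∂AB = B − A.
As a 9×27 matrix over Z this has rank 8, with invariant factors (1,1,1,1,1,1,1,1).

The boundary map ∂_2: C_2 → C_1 maps a triangle to the signed sum of its edges. For instance
  ∂AEL = EL − AL + AE,
  ∂BDJ = DJ − BJ + BD.
The resulting 27×18 matrix has rank 18, and its Smith normal form has invariant factors (1,1,1,1,1,1,1,1,1,1,1,1,1,1,1,1,1,2).

Computing H_k = (kernel of ∂_k) / (image of ∂_{k+1}):

  H_0: rank C_0 − rank ∂_1 = 9 − 8 = 1, and the invariant factors of ∂_1 are all 1, so H_0 ≅ Z.
  H_1: rank ker ∂_1 − rank ∂_2 = (27 − 8) − 18 = 1, and ∂_2 has invariant factor 2 > 1, so H_1 ≅ Z ⊕ Z/2.
  H_2: rank ker ∂_2 − rank ∂_3 = (18 − 18) − 0 = 0, and there is no ∂_3, so H_2 ≅ 0.

As a check, the Euler characteristic is 9 − 27 + 18 = 0, which agrees with 1 − 1 + 0 = 0.
(K is a triangulation of the Klein bottle.)

H_0 = Z,  H_1 = Z ⊕ Z/2,  H_2 = 0.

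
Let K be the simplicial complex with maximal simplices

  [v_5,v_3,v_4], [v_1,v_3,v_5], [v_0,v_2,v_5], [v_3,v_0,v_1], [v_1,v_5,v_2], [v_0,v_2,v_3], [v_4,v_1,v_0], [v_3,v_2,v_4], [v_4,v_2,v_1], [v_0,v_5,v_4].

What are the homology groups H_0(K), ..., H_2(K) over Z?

Fix the vertex order v_0 < v_1 < v_2 < v_3 < v_4 < v_5 and write every simplex with vertices in increasing order. Then dim K = 2 and the simplices of K are:

  0-simplices (6): [v_0], [v_1], [v_2], [v_3], [v_4], [v_5]
  1-simplices (15): (15 of them)
  2-simplices (10): [v_0,v_1,v_3], [v_0,v_1,v_4], [v_0,v_2,v_3], [v_0,v_2,v_5], [v_0,v_4,v_5], [v_1,v_2,v_4], [v_1,v_2,v_5], [v_1,v_3,v_5], [v_2,v_3,v_4], [v_3,v_4,v_5]

giving chain groups C_0 ≅ Z^6, C_1 ≅ Z^15, C_2 ≅ Z^10.

Boundary ∂_1: C_1 → C_0 maps an edge to its endpoints' difference, ∂[p,q] = q − p. For instance
  ∂[v_0,v_3] = [v_3] − [v_0].
This gives a 6×15 integer matrix of rank 5; reducing to Smith normal form yields diagonal entries (1,1,1,1,1).

Boundary ∂_2: C_2 → C_1 maps a triangle to the signed sum of its edges. For instance
  ∂[v_0,v_4,v_5] = [v_4,v_5] − [v_0,v_5] + [v_0,v_4],
  ∂[v_0,v_1,v_3] = [v_1,v_3] − [v_0,v_3] + [v_0,v_1].
The 15×10 boundary matrix has rank 10 and Smith normal form diag(1,1,1,1,1,1,1,1,1,2).

Computing H_k = (kernel of ∂_k) / (image of ∂_{k+1}):

  H_0: rank C_0 − rank ∂_1 = 6 − 5 = 1, and the invariant factors of ∂_1 are all 1, so H_0 ≅ Z.
  H_1: rank ker ∂_1 − rank ∂_2 = (15 − 5) − 10 = 0, and ∂_2 has invariant factor 2 > 1, so H_1 ≅ Z/2Z.
  H_2: rank ker ∂_2 − rank ∂_3 = (10 − 10) − 0 = 0, and there is no ∂_3, so H_2 ≅ 0.

H_0 ≅ Z,  H_1 ≅ Z/2Z,  H_2 = 0.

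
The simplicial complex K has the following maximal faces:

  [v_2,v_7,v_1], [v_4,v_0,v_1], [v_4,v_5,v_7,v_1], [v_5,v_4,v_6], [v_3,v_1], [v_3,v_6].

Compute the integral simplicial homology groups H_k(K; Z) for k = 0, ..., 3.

H_0 = Z,  H_1 = Z,  H_2 = 0,  H_3 = 0.

Order the vertices as v_0 < v_1 < v_2 < v_3 < v_4 < v_5 < v_6 < v_7. Listing each simplex with vertices in this order, K has dimension 3 with simplices:

  0-simplices (8): [v_0], [v_1], [v_2], [v_3], [v_4], [v_5], [v_6], [v_7]
  1-simplices (14): [v_0,v_1], [v_0,v_4], [v_1,v_2], [v_1,v_3], [v_1,v_4], [v_1,v_5], [v_1,v_7], [v_2,v_7], [v_3,v_6], [v_4,v_5], [v_4,v_6], [v_4,v_7], [v_5,v_6], [v_5,v_7]
  2-simplices (7): [v_0,v_1,v_4], [v_1,v_2,v_7], [v_1,v_4,v_5], [v_1,v_4,v_7], [v_1,v_5,v_7], [v_4,v_5,v_6], [v_4,v_5,v_7]
  3-simplices (1): [v_1,v_4,v_5,v_7]

Hence C_0 ≅ Z^8, C_1 ≅ Z^14, C_2 ≅ Z^7, C_3 ≅ Z^1.

Boundary ∂_1: C_1 → C_0 sends each edge [p,q] (with p < q) to q − p. For instance
  ∂[v_2,v_7] = [v_7] − [v_2].
This gives a 8×14 integer matrix of rank 7; reducing to Smith normal form yields diagonal entries (1,1,1,1,1,1,1).

The boundary map ∂_2: C_2 → C_1 acts by ∂[p,q,r] = [q,r] − [p,r] + [p,q]. For instance
  ∂[v_1,v_5,v_7] = [v_5,v_7] − [v_1,v_7] + [v_1,v_5],
  ∂[v_1,v_2,v_7] = [v_2,v_7] − [v_1,v_7] + [v_1,v_2].
The 14×7 boundary matrix has rank 6 and Smith normal form diag(1,1,1,1,1,1).

Boundary ∂_3: C_3 → C_2 sends each 3-simplex σ to the alternating sum Σ_i (−1)^i (σ with its i-th vertex removed). For instance
  ∂[v_1,v_4,v_5,v_7] = [v_4,v_5,v_7] − [v_1,v_5,v_7] + [v_1,v_4,v_7] − [v_1,v_4,v_5].
The 7×1 boundary matrix has rank 1 and Smith normal form diag(1).

Computing H_k = (kernel of ∂_k) / (image of ∂_{k+1}):

  H_0: rank C_0 − rank ∂_1 = 8 − 7 = 1, and the invariant factors of ∂_1 are all 1, so H_0 ≅ Z.
  H_1: rank ker ∂_1 − rank ∂_2 = (14 − 7) − 6 = 1, and the invariant factors of ∂_2 are all 1, so H_1 ≅ Z.
  H_2: rank ker ∂_2 − rank ∂_3 = (7 − 6) − 1 = 0, and the invariant factors of ∂_3 are all 1, so H_2 ≅ 0.
  H_3: rank ker ∂_3 − rank ∂_4 = (1 − 1) − 0 = 0, and there is no ∂_4, so H_3 ≅ 0.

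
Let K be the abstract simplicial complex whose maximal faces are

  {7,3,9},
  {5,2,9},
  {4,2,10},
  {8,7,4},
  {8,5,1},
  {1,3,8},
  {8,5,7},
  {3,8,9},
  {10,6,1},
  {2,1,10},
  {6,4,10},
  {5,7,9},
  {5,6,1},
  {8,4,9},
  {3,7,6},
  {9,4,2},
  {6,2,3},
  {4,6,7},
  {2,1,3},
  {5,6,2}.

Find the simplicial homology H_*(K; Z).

H_0 ≅ Z,  H_1 ≅ Z ⊕ Z/2,  H_2 = 0.

K has 10 vertices, 30 edges, 20 triangles.
rank ∂_0 = 0, rank ∂_1 = 9 ⇒ b_0 = 10 − 0 − 9 = 1; all invariant factors of ∂_1 are 1 so no torsion. So H_0 = Z.
rank ∂_1 = 9, rank ∂_2 = 20 ⇒ b_1 = 30 − 9 − 20 = 1; ∂_2 has invariant factor(s) [2] giving torsion. So H_1 = Z ⊕ Z/2.
rank ∂_2 = 20, rank ∂_3 = 0 ⇒ b_2 = 20 − 20 − 0 = 0. So H_2 = 0.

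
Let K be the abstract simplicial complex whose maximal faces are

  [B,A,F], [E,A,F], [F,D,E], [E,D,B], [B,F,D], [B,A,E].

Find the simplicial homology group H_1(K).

H_1 = 0.

We work with the vertex ordering A < B < D < E < F. The simplices of K, each written with vertices in increasing order, are:

  0-simplices (5): A, B, D, E, F
  1-simplices (9): AB, AE, AF, BD, BE, BF, DE, DF, EF
  2-simplices (6): ABE, ABF, AEF, BDE, BDF, DEF

giving chain groups C_0 ≅ Z^5, C_1 ≅ Z^9, C_2 ≅ Z^6.

The boundary map ∂_1: C_1 → C_0 maps an edge to its endpoints' difference, ∂[p,q] = q − p. For instance
  ∂EF = F − E.
The 5×9 boundary matrix has rank 4 and Smith normal form diag(1,1,1,1).

The boundary map ∂_2: C_2 → C_1 sends each 2-simplex [p,q,r] to [q,r] − [p,r] + [p,q]. For instance
  ∂BDE = DE − BE + BD,
  ∂ABF = BF − AF + AB.
This gives a 9×6 integer matrix of rank 5; reducing to Smith normal form yields diagonal entries (1,1,1,1,1).

From H_k ≅ ker(∂_k) / im(∂_{k+1}) we obtain:

  H_1: rank ker ∂_1 − rank ∂_2 = (9 − 4) − 5 = 0, and the invariant factors of ∂_2 are all 1, so H_1 ≅ 0.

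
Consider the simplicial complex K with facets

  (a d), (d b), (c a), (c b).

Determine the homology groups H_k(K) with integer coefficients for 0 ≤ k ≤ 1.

H_0 = Z,  H_1 = Z.

Order the vertices as a < b < c < d. Listing each simplex with vertices in this order, K has dimension 1 with simplices:

  0-simplices (4): a, b, c, d
  1-simplices (4): ac, ad, bc, bd

giving chain groups C_0 ≅ Z^4, C_1 ≅ Z^4.

∂_1: C_1 → C_0 sends each edge [p,q] (with p < q) to q − p.
The resulting 4×4 matrix has rank 3, and its Smith normal form has invariant factors (1,1,1).

Now H_k = ker ∂_k / im ∂_{k+1}, so:

  H_0: rank C_0 − rank ∂_1 = 4 − 3 = 1, and the invariant factors of ∂_1 are all 1, so H_0 ≅ Z.
  H_1: rank ker ∂_1 − rank ∂_2 = (4 − 3) − 0 = 1, and there is no ∂_2, so H_1 ≅ Z.

As a check, the Euler characteristic is 4 − 4 = 0, which agrees with 1 − 1 = 0.
(K is a triangulation of the circle S^1.)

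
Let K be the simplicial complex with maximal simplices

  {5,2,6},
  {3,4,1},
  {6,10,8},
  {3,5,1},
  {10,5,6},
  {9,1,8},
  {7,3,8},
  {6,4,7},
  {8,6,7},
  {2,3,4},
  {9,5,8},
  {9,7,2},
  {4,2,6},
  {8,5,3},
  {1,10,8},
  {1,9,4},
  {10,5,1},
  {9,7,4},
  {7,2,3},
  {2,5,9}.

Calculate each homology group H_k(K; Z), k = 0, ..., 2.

K has 10 vertices, 30 edges, 20 triangles.
rank ∂_0 = 0, rank ∂_1 = 9 ⇒ b_0 = 10 − 0 − 9 = 1; all invariant factors of ∂_1 are 1 so no torsion. So H_0 = Z.
rank ∂_1 = 9, rank ∂_2 = 20 ⇒ b_1 = 30 − 9 − 20 = 1; ∂_2 has invariant factor(s) [2] giving torsion. So H_1 = Z ⊕ Z/2.
rank ∂_2 = 20, rank ∂_3 = 0 ⇒ b_2 = 20 − 20 − 0 = 0. So H_2 = 0.

H_0 = Z,  H_1 = Z ⊕ Z/2,  H_2 = 0.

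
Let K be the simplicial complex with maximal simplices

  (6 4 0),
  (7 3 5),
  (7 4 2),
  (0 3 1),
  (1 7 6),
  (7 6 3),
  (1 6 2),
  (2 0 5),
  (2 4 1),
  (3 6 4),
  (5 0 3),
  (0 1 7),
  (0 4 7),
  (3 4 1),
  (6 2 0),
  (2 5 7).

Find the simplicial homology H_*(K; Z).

Order the vertices as 0 < 1 < 2 < 3 < 4 < 5 < 6 < 7. Listing each simplex with vertices in this order, K has dimension 2 with simplices:

  0-simplices (8): [0], [1], [2], [3], [4], [5], [6], [7]
  1-simplices (24): (24 of them)
  2-simplices (16): [0,1,3], [0,1,7], [0,2,5], [0,2,6], [0,3,5], [0,4,6], [0,4,7], [1,2,4], [1,2,6], [1,3,4], [1,6,7], [2,4,7], [2,5,7], [3,4,6], [3,5,7], [3,6,7]

so the chain groups are C_0 ≅ Z^8, C_1 ≅ Z^24, C_2 ≅ Z^16.

∂_1: C_1 → C_0 sends each edge [p,q] (with p < q) to q − p.
The 8×24 boundary matrix has rank 7 and Smith normal form diag(1,1,1,1,1,1,1).

The boundary map ∂_2: C_2 → C_1 maps a triangle to the signed sum of its edges. For instance
  ∂[1,2,4] = [2,4] − [1,4] + [1,2],
  ∂[2,5,7] = [5,7] − [2,7] + [2,5].
As a 24×16 matrix over Z this has rank 15, with invariant factors (1,1,1,1,1,1,1,1,1,1,1,1,1,1,1).

Reading off H_k = ker ∂_k / im ∂_{k+1}:

  H_0: rank C_0 − rank ∂_1 = 8 − 7 = 1, and the invariant factors of ∂_1 are all 1, so H_0 = Z.
  H_1: rank ker ∂_1 − rank ∂_2 = (24 − 7) − 15 = 2, and the invariant factors of ∂_2 are all 1, so H_1 = Z^2.
  H_2: rank ker ∂_2 − rank ∂_3 = (16 − 15) − 0 = 1, and there is no ∂_3, so H_2 = Z.

H_0 ≅ Z,  H_1 ≅ Z^2,  H_2 ≅ Z.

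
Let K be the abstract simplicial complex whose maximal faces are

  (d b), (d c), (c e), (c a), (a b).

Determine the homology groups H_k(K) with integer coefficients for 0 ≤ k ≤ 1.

Order the vertices as a < b < c < d < e. Listing each simplex with vertices in this order, K has dimension 1 with simplices:

  0-simplices (5): a, b, c, d, e
  1-simplices (5): ab, ac, bd, cd, ce

so the chain groups are C_0 ≅ Z^5, C_1 ≅ Z^5.

∂_1: C_1 → C_0 maps an edge to its endpoints' difference, ∂[p,q] = q − p.
The resulting 5×5 matrix has rank 4, and its Smith normal form has invariant factors (1,1,1,1).

Now H_k = ker ∂_k / im ∂_{k+1}, so:

  H_0: rank C_0 − rank ∂_1 = 5 − 4 = 1, and the invariant factors of ∂_1 are all 1, so H_0 = Z.
  H_1: rank ker ∂_1 − rank ∂_2 = (5 − 4) − 0 = 1, and there is no ∂_2, so H_1 = Z.

H_0 = Z,  H_1 = Z.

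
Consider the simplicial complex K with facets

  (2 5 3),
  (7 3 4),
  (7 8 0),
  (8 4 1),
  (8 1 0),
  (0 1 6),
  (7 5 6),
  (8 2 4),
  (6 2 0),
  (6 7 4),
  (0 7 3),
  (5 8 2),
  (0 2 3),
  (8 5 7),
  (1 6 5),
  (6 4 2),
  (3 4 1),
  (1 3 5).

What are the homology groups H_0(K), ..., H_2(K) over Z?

H_0 = Z,  H_1 = Z^2,  H_2 = Z.

Order the vertices as 0 < 1 < 2 < 3 < 4 < 5 < 6 < 7 < 8. Listing each simplex with vertices in this order, K has dimension 2 with simplices:

  0-simplices (9): [0], [1], [2], [3], [4], [5], [6], [7], [8]
  1-simplices (27): (27 of them)
  2-simplices (18): [0,1,6], [0,1,8], [0,2,3], [0,2,6], [0,3,7], [0,7,8], [1,3,4], [1,3,5], [1,4,8], [1,5,6], [2,3,5], [2,4,6], [2,4,8], [2,5,8], [3,4,7], [4,6,7], [5,6,7], [5,7,8]

Hence C_0 ≅ Z^9, C_1 ≅ Z^27, C_2 ≅ Z^18.

The boundary map ∂_1: C_1 → C_0 maps an edge to its endpoints' difference, ∂[p,q] = q − p.
As a 9×27 matrix over Z this has rank 8, with invariant factors (1,1,1,1,1,1,1,1).

Boundary ∂_2: C_2 → C_1 maps a triangle to the signed sum of its edges. For instance
  ∂[2,4,6] = [4,6] − [2,6] + [2,4],
  ∂[0,2,3] = [2,3] − [0,3] + [0,2].
This gives a 27×18 integer matrix of rank 17; reducing to Smith normal form yields diagonal entries (1,1,1,1,1,1,1,1,1,1,1,1,1,1,1,1,1).

From H_k ≅ ker(∂_k) / im(∂_{k+1}) we obtain:

  H_0: rank C_0 − rank ∂_1 = 9 − 8 = 1, and the invariant factors of ∂_1 are all 1, so H_0 ≅ Z.
  H_1: rank ker ∂_1 − rank ∂_2 = (27 − 8) − 17 = 2, and the invariant factors of ∂_2 are all 1, so H_1 ≅ Z^2.
  H_2: rank ker ∂_2 − rank ∂_3 = (18 − 17) − 0 = 1, and there is no ∂_3, so H_2 ≅ Z.

(K is a triangulation of the torus T^2.)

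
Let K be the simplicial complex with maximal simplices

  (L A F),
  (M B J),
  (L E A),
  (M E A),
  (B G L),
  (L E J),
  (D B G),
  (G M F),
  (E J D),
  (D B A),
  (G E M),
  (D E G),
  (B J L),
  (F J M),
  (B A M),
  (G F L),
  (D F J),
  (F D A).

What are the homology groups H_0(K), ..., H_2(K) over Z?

We work with the vertex ordering A < B < D < E < F < G < J < L < M. The simplices of K, each written with vertices in increasing order, are:

  0-simplices (9): A, B, D, E, F, G, J, L, M
  1-simplices (27): AB, AD, AE, AF, AL, AM, BD, BG, BJ, BL, BM, DE, DF, DG, DJ, EG, EJ, EL, EM, FG, FJ, FL, FM, GL, GM, JL, JM
  2-simplices (18): ABD, ABM, ADF, AEL, AEM, AFL, BDG, BGL, BJL, BJM, DEG, DEJ, DFJ, EGM, EJL, FGL, FGM, FJM

Hence C_0 ≅ Z^9, C_1 ≅ Z^27, C_2 ≅ Z^18.

The boundary map ∂_1: C_1 → C_0 maps an edge to its endpoints' difference, ∂[p,q] = q − p.
This gives a 9×27 integer matrix of rank 8; reducing to Smith normal form yields diagonal entries (1,1,1,1,1,1,1,1).

Boundary ∂_2: C_2 → C_1 acts by ∂[p,q,r] = [q,r] − [p,r] + [p,q]. For instance
  ∂ADF = DF − AF + AD,
  ∂AEL = EL − AL + AE.
This gives a 27×18 integer matrix of rank 17; reducing to Smith normal form yields diagonal entries (1,1,1,1,1,1,1,1,1,1,1,1,1,1,1,1,1).

Reading off H_k = ker ∂_k / im ∂_{k+1}:

  H_0: rank C_0 − rank ∂_1 = 9 − 8 = 1, and the invariant factors of ∂_1 are all 1, so H_0 = Z.
  H_1: rank ker ∂_1 − rank ∂_2 = (27 − 8) − 17 = 2, and the invariant factors of ∂_2 are all 1, so H_1 = Z^2.
  H_2: rank ker ∂_2 − rank ∂_3 = (18 − 17) − 0 = 1, and there is no ∂_3, so H_2 = Z.

H_0 ≅ Z,  H_1 ≅ Z^2,  H_2 ≅ Z.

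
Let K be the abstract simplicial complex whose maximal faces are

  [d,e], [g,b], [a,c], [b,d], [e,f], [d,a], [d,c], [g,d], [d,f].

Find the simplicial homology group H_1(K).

H_1 = Z^3.

K has 7 vertices, 9 edges.
rank ∂_1 = 6, rank ∂_2 = 0 ⇒ b_1 = 9 − 6 − 0 = 3. So H_1 = Z^3.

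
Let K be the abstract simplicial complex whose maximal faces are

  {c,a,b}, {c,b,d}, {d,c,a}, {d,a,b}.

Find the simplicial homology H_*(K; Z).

Fix the vertex order a < b < c < d and write every simplex with vertices in increasing order. Then dim K = 2 and the simplices of K are:

  0-simplices (4): a, b, c, d
  1-simplices (6): ab, ac, ad, bc, bd, cd
  2-simplices (4): abc, abd, acd, bcd

Hence C_0 ≅ Z^4, C_1 ≅ Z^6, C_2 ≅ Z^4.

Boundary ∂_1: C_1 → C_0 sends each edge [p,q] (with p < q) to q − p.
The resulting 4×6 matrix has rank 3, and its Smith normal form has invariant factors (1,1,1).

Boundary ∂_2: C_2 → C_1 acts by ∂[p,q,r] = [q,r] − [p,r] + [p,q]. For instance
  ∂abd = bd − ad + ab,
  ∂bcd = cd − bd + bc.
The resulting 6×4 matrix has rank 3, and its Smith normal form has invariant factors (1,1,1).

Reading off H_k = ker ∂_k / im ∂_{k+1}:

  H_0: rank C_0 − rank ∂_1 = 4 − 3 = 1, and the invariant factors of ∂_1 are all 1, so H_0 ≅ Z.
  H_1: rank ker ∂_1 − rank ∂_2 = (6 − 3) − 3 = 0, and the invariant factors of ∂_2 are all 1, so H_1 ≅ 0.
  H_2: rank ker ∂_2 − rank ∂_3 = (4 − 3) − 0 = 1, and there is no ∂_3, so H_2 ≅ Z.

As a check, the Euler characteristic is 4 − 6 + 4 = 2, which agrees with 1 − 0 + 1 = 2.

H_0 ≅ Z,  H_1 = 0,  H_2 ≅ Z.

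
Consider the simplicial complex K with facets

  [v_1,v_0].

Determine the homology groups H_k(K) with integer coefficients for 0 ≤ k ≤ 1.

K has 2 vertices, 1 edge.
rank ∂_0 = 0, rank ∂_1 = 1 ⇒ b_0 = 2 − 0 − 1 = 1; all invariant factors of ∂_1 are 1 so no torsion. So H_0 ≅ Z.
rank ∂_1 = 1, rank ∂_2 = 0 ⇒ b_1 = 1 − 1 − 0 = 0. So H_1 ≅ 0.

H_0 = Z,  H_1 = 0.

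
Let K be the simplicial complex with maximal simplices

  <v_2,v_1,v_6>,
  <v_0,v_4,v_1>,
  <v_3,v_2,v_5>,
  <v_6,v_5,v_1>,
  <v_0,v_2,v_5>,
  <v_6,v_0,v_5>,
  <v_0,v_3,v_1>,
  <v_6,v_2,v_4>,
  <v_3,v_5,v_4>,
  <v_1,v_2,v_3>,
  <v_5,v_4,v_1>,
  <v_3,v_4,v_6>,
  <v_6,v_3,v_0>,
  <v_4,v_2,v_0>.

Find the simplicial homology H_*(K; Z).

K has 7 vertices, 21 edges, 14 triangles.
rank ∂_0 = 0, rank ∂_1 = 6 ⇒ b_0 = 7 − 0 − 6 = 1; all invariant factors of ∂_1 are 1 so no torsion. So H_0 ≅ Z.
rank ∂_1 = 6, rank ∂_2 = 13 ⇒ b_1 = 21 − 6 − 13 = 2; all invariant factors of ∂_2 are 1 so no torsion. So H_1 ≅ Z^2.
rank ∂_2 = 13, rank ∂_3 = 0 ⇒ b_2 = 14 − 13 − 0 = 1. So H_2 ≅ Z.

H_0 = Z,  H_1 = Z^2,  H_2 = Z.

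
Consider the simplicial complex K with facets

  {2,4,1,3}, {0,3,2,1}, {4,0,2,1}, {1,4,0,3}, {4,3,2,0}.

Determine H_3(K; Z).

Order the vertices as 0 < 1 < 2 < 3 < 4. Listing each simplex with vertices in this order, K has dimension 3 with simplices:

  0-simplices (5): [0], [1], [2], [3], [4]
  1-simplices (10): [0,1], [0,2], [0,3], [0,4], [1,2], [1,3], [1,4], [2,3], [2,4], [3,4]
  2-simplices (10): [0,1,2], [0,1,3], [0,1,4], [0,2,3], [0,2,4], [0,3,4], [1,2,3], [1,2,4], [1,3,4], [2,3,4]
  3-simplices (5): [0,1,2,3], [0,1,2,4], [0,1,3,4], [0,2,3,4], [1,2,3,4]

Hence C_0 ≅ Z^5, C_1 ≅ Z^10, C_2 ≅ Z^10, C_3 ≅ Z^5.

Boundary ∂_1: C_1 → C_0 maps an edge to its endpoints' difference, ∂[p,q] = q − p. For instance
  ∂[0,1] = [1] − [0].
The resulting 5×10 matrix has rank 4, and its Smith normal form has invariant factors (1,1,1,1).

Boundary ∂_2: C_2 → C_1 sends each 2-simplex [p,q,r] to [q,r] − [p,r] + [p,q]. For instance
  ∂[0,1,2] = [1,2] − [0,2] + [0,1],
  ∂[0,1,3] = [1,3] − [0,3] + [0,1].
This gives a 10×10 integer matrix of rank 6; reducing to Smith normal form yields diagonal entries (1,1,1,1,1,1).

Boundary ∂_3: C_3 → C_2 sends each 3-simplex σ to the alternating sum Σ_i (−1)^i (σ with its i-th vertex removed). For instance
  ∂[1,2,3,4] = [2,3,4] − [1,3,4] + [1,2,4] − [1,2,3],
  ∂[0,2,3,4] = [2,3,4] − [0,3,4] + [0,2,4] − [0,2,3].
The 10×5 boundary matrix has rank 4 and Smith normal form diag(1,1,1,1).

Reading off H_k = ker ∂_k / im ∂_{k+1}:

  H_3: rank ker ∂_3 − rank ∂_4 = (5 − 4) − 0 = 1, and there is no ∂_4, so H_3 ≅ Z.

H_3 = Z.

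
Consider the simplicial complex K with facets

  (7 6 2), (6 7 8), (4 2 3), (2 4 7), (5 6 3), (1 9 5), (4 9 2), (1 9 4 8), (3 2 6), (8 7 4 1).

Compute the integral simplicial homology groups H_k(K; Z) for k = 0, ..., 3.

H_0 = Z,  H_1 = Z,  H_2 = 0,  H_3 = 0.

We work with the vertex ordering 1 < 2 < 3 < 4 < 5 < 6 < 7 < 8 < 9. The simplices of K, each written with vertices in increasing order, are:

  0-simplices (9): [1], [2], [3], [4], [5], [6], [7], [8], [9]
  1-simplices (22): [1,4], [1,5], [1,7], [1,8], [1,9], [2,3], [2,4], [2,6], [2,7], [2,9], [3,4], [3,5], [3,6], [4,7], [4,8], [4,9], [5,6], [5,9], [6,7], [6,8], [7,8], [8,9]
  2-simplices (15): [1,4,7], [1,4,8], [1,4,9], [1,5,9], [1,7,8], [1,8,9], [2,3,4], [2,3,6], [2,4,7], [2,4,9], [2,6,7], [3,5,6], [4,7,8], [4,8,9], [6,7,8]
  3-simplices (2): [1,4,7,8], [1,4,8,9]

Hence C_0 ≅ Z^9, C_1 ≅ Z^22, C_2 ≅ Z^15, C_3 ≅ Z^2.

∂_1: C_1 → C_0 sends each edge [p,q] (with p < q) to q − p.
The 9×22 boundary matrix has rank 8 and Smith normal form diag(1,1,1,1,1,1,1,1).

The boundary map ∂_2: C_2 → C_1 maps a triangle to the signed sum of its edges. For instance
  ∂[2,4,9] = [4,9] − [2,9] + [2,4],
  ∂[1,4,8] = [4,8] − [1,8] + [1,4].
The 22×15 boundary matrix has rank 13 and Smith normal form diag(1,1,1,1,1,1,1,1,1,1,1,1,1).

The boundary map ∂_3: C_3 → C_2 sends each 3-simplex σ to the alternating sum Σ_i (−1)^i (σ with its i-th vertex removed). For instance
  ∂[1,4,7,8] = [4,7,8] − [1,7,8] + [1,4,8] − [1,4,7],
  ∂[1,4,8,9] = [4,8,9] − [1,8,9] + [1,4,9] − [1,4,8].
As a 15×2 matrix over Z this has rank 2, with invariant factors (1,1).

Computing H_k = (kernel of ∂_k) / (image of ∂_{k+1}):

  H_0: rank C_0 − rank ∂_1 = 9 − 8 = 1, and the invariant factors of ∂_1 are all 1, so H_0 ≅ Z.
  H_1: rank ker ∂_1 − rank ∂_2 = (22 − 8) − 13 = 1, and the invariant factors of ∂_2 are all 1, so H_1 ≅ Z.
  H_2: rank ker ∂_2 − rank ∂_3 = (15 − 13) − 2 = 0, and the invariant factors of ∂_3 are all 1, so H_2 ≅ 0.
  H_3: rank ker ∂_3 − rank ∂_4 = (2 − 2) − 0 = 0, and there is no ∂_4, so H_3 ≅ 0.

As a check, the Euler characteristic is 9 − 22 + 15 − 2 = 0, which agrees with 1 − 1 + 0 − 0 = 0.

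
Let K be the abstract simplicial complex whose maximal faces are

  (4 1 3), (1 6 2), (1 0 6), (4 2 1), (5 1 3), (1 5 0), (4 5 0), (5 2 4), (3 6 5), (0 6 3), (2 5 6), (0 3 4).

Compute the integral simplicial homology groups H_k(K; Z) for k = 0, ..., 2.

K has 7 vertices, 18 edges, 12 triangles.
rank ∂_0 = 0, rank ∂_1 = 6 ⇒ b_0 = 7 − 0 − 6 = 1; all invariant factors of ∂_1 are 1 so no torsion. So H_0 ≅ Z.
rank ∂_1 = 6, rank ∂_2 = 12 ⇒ b_1 = 18 − 6 − 12 = 0; ∂_2 has invariant factor(s) [2] giving torsion. So H_1 ≅ Z/2Z.
rank ∂_2 = 12, rank ∂_3 = 0 ⇒ b_2 = 12 − 12 − 0 = 0. So H_2 ≅ 0.

H_0 = Z,  H_1 = Z/2Z,  H_2 = 0.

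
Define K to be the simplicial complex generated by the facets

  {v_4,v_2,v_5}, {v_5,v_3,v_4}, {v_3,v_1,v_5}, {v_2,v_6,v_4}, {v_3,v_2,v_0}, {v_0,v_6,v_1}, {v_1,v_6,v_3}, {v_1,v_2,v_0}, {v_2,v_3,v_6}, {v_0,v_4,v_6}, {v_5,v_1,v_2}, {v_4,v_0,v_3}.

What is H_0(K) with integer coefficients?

Order the vertices as v_0 < v_1 < v_2 < v_3 < v_4 < v_5 < v_6. Listing each simplex with vertices in this order, K has dimension 2 with simplices:

  0-simplices (7): [v_0], [v_1], [v_2], [v_3], [v_4], [v_5], [v_6]
  1-simplices (18): (18 of them)
  2-simplices (12): (12 of them)

so the chain groups are C_0 ≅ Z^7, C_1 ≅ Z^18, C_2 ≅ Z^12.

Boundary ∂_1: C_1 → C_0 sends each edge [p,q] (with p < q) to q − p. For instance
  ∂[v_1,v_3] = [v_3] − [v_1].
As a 7×18 matrix over Z this has rank 6, with invariant factors (1,1,1,1,1,1).

∂_2: C_2 → C_1 sends each 2-simplex [p,q,r] to [q,r] − [p,r] + [p,q]. For instance
  ∂[v_2,v_4,v_5] = [v_4,v_5] − [v_2,v_5] + [v_2,v_4],
  ∂[v_1,v_3,v_5] = [v_3,v_5] − [v_1,v_5] + [v_1,v_3].
The 18×12 boundary matrix has rank 12 and Smith normal form diag(1,1,1,1,1,1,1,1,1,1,1,2).

Computing H_k = (kernel of ∂_k) / (image of ∂_{k+1}):

  H_0: rank C_0 − rank ∂_1 = 7 − 6 = 1, and the invariant factors of ∂_1 are all 1, so H_0 = Z.

(K is a triangulation of the real projective plane RP^2.)

H_0 ≅ Z.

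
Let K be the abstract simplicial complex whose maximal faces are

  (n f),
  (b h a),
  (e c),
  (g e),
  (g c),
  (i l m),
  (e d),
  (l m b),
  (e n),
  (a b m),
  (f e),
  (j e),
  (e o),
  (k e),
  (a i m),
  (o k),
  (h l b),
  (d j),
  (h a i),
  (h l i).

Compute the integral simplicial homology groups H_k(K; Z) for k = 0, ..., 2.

Order the vertices as a < b < c < d < e < f < g < h < i < j < k < l < m < n < o. Listing each simplex with vertices in this order, K has dimension 2 with simplices:

  0-simplices (15): a, b, c, d, e, f, g, h, i, j, k, l, m, n, o
  1-simplices (24): ab, ah, ai, am, bh, bl, bm, ce, cg, de, dj, ef, eg, ej, ek, en, eo, fn, hi, hl, il, im, ko, lm
  2-simplices (8): abh, abm, ahi, aim, bhl, blm, hil, ilm

so the chain groups are C_0 ≅ Z^15, C_1 ≅ Z^24, C_2 ≅ Z^8.

Boundary ∂_1: C_1 → C_0 maps an edge to its endpoints' difference, ∂[p,q] = q − p.
As a 15×24 matrix over Z this has rank 13, with invariant factors (1,1,1,1,1,1,1,1,1,1,1,1,1).

The boundary map ∂_2: C_2 → C_1 maps a triangle to the signed sum of its edges. For instance
  ∂abm = bm − am + ab,
  ∂bhl = hl − bl + bh.
This gives a 24×8 integer matrix of rank 7; reducing to Smith normal form yields diagonal entries (1,1,1,1,1,1,1).

Computing H_k = (kernel of ∂_k) / (image of ∂_{k+1}):

  H_0: rank C_0 − rank ∂_1 = 15 − 13 = 2, and the invariant factors of ∂_1 are all 1, so H_0 ≅ Z^2.
  H_1: rank ker ∂_1 − rank ∂_2 = (24 − 13) − 7 = 4, and the invariant factors of ∂_2 are all 1, so H_1 ≅ Z^4.
  H_2: rank ker ∂_2 − rank ∂_3 = (8 − 7) − 0 = 1, and there is no ∂_3, so H_2 ≅ Z.

H_0 ≅ Z^2,  H_1 ≅ Z^4,  H_2 ≅ Z.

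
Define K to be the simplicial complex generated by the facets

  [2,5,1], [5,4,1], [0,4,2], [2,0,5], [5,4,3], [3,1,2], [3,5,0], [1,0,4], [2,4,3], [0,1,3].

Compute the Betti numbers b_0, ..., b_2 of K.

b_0 = 1, b_1 = 0, b_2 = 0.

We work with the vertex ordering 0 < 1 < 2 < 3 < 4 < 5. The simplices of K, each written with vertices in increasing order, are:

  0-simplices (6): [0], [1], [2], [3], [4], [5]
  1-simplices (15): [0,1], [0,2], [0,3], [0,4], [0,5], [1,2], [1,3], [1,4], [1,5], [2,3], [2,4], [2,5], [3,4], [3,5], [4,5]
  2-simplices (10): [0,1,3], [0,1,4], [0,2,4], [0,2,5], [0,3,5], [1,2,3], [1,2,5], [1,4,5], [2,3,4], [3,4,5]

so the chain groups are C_0 ≅ Z^6, C_1 ≅ Z^15, C_2 ≅ Z^10.

Boundary ∂_1: C_1 → C_0 is given by ∂[p,q] = [q] − [p].
The resulting 6×15 matrix has rank 5, and its Smith normal form has invariant factors (1,1,1,1,1).

The boundary map ∂_2: C_2 → C_1 maps a triangle to the signed sum of its edges. For instance
  ∂[3,4,5] = [4,5] − [3,5] + [3,4],
  ∂[1,2,5] = [2,5] − [1,5] + [1,2].
The resulting 15×10 matrix has rank 10, and its Smith normal form has invariant factors (1,1,1,1,1,1,1,1,1,2).

Now H_k = ker ∂_k / im ∂_{k+1}, so:

  H_0: rank C_0 − rank ∂_1 = 6 − 5 = 1, and the invariant factors of ∂_1 are all 1, so H_0 ≅ Z.
  H_1: rank ker ∂_1 − rank ∂_2 = (15 − 5) − 10 = 0, and ∂_2 has invariant factor 2 > 1, so H_1 ≅ Z_2.
  H_2: rank ker ∂_2 − rank ∂_3 = (10 − 10) − 0 = 0, and there is no ∂_3, so H_2 ≅ 0.

As a check, the Euler characteristic is 6 − 15 + 10 = 1, which agrees with 1 − 0 + 0 = 1.

Hence the Betti numbers are b_0 = 1, b_1 = 0, b_2 = 0.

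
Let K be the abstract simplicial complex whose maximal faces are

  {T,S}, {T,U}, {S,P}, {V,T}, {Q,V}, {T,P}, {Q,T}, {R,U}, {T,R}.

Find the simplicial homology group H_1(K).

We work with the vertex ordering P < Q < R < S < T < U < V. The simplices of K, each written with vertices in increasing order, are:

  0-simplices (7): P, Q, R, S, T, U, V
  1-simplices (9): PS, PT, QT, QV, RT, RU, ST, TU, TV

giving chain groups C_0 ≅ Z^7, C_1 ≅ Z^9.

The boundary map ∂_1: C_1 → C_0 sends each edge [p,q] (with p < q) to q − p. For instance
  ∂QV = V − Q.
The resulting 7×9 matrix has rank 6, and its Smith normal form has invariant factors (1,1,1,1,1,1).

From H_k ≅ ker(∂_k) / im(∂_{k+1}) we obtain:

  H_1: rank ker ∂_1 − rank ∂_2 = (9 − 6) − 0 = 3, and there is no ∂_2, so H_1 = Z^3.

(K is a triangulation of a wedge of 3 circles.)

H_1 = Z^3.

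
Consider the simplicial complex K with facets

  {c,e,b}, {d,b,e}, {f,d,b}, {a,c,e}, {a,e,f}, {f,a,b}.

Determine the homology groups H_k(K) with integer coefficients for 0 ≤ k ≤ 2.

Take the total order a < b < c < d < e < f on the vertex set. Then K (dimension 2) consists of the simplices:

  0-simplices (6): a, b, c, d, e, f
  1-simplices (12): ab, ac, ae, af, bc, bd, be, bf, ce, de, df, ef
  2-simplices (6): abf, ace, aef, bce, bde, bdf

so the chain groups are C_0 ≅ Z^6, C_1 ≅ Z^12, C_2 ≅ Z^6.

The boundary map ∂_1: C_1 → C_0 maps an edge to its endpoints' difference, ∂[p,q] = q − p. For instance
  ∂ae = e − a.
The 6×12 boundary matrix has rank 5 and Smith normal form diag(1,1,1,1,1).

The boundary map ∂_2: C_2 → C_1 maps a triangle to the signed sum of its edges. For instance
  ∂abf = bf − af + ab,
  ∂bce = ce − be + bc.
This gives a 12×6 integer matrix of rank 6; reducing to Smith normal form yields diagonal entries (1,1,1,1,1,1).

Reading off H_k = ker ∂_k / im ∂_{k+1}:

  H_0: rank C_0 − rank ∂_1 = 6 − 5 = 1, and the invariant factors of ∂_1 are all 1, so H_0 = Z.
  H_1: rank ker ∂_1 − rank ∂_2 = (12 − 5) − 6 = 1, and the invariant factors of ∂_2 are all 1, so H_1 = Z.
  H_2: rank ker ∂_2 − rank ∂_3 = (6 − 6) − 0 = 0, and there is no ∂_3, so H_2 = 0.

H_0 = Z,  H_1 = Z,  H_2 = 0.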